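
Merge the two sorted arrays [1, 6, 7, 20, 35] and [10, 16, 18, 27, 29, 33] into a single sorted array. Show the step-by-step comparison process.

Merging process:

Compare 1 vs 10: take 1 from left. Merged: [1]
Compare 6 vs 10: take 6 from left. Merged: [1, 6]
Compare 7 vs 10: take 7 from left. Merged: [1, 6, 7]
Compare 20 vs 10: take 10 from right. Merged: [1, 6, 7, 10]
Compare 20 vs 16: take 16 from right. Merged: [1, 6, 7, 10, 16]
Compare 20 vs 18: take 18 from right. Merged: [1, 6, 7, 10, 16, 18]
Compare 20 vs 27: take 20 from left. Merged: [1, 6, 7, 10, 16, 18, 20]
Compare 35 vs 27: take 27 from right. Merged: [1, 6, 7, 10, 16, 18, 20, 27]
Compare 35 vs 29: take 29 from right. Merged: [1, 6, 7, 10, 16, 18, 20, 27, 29]
Compare 35 vs 33: take 33 from right. Merged: [1, 6, 7, 10, 16, 18, 20, 27, 29, 33]
Append remaining from left: [35]. Merged: [1, 6, 7, 10, 16, 18, 20, 27, 29, 33, 35]

Final merged array: [1, 6, 7, 10, 16, 18, 20, 27, 29, 33, 35]
Total comparisons: 10

The merged array is [1, 6, 7, 10, 16, 18, 20, 27, 29, 33, 35], requiring 10 comparisons. The merge step runs in O(n) time where n is the total number of elements.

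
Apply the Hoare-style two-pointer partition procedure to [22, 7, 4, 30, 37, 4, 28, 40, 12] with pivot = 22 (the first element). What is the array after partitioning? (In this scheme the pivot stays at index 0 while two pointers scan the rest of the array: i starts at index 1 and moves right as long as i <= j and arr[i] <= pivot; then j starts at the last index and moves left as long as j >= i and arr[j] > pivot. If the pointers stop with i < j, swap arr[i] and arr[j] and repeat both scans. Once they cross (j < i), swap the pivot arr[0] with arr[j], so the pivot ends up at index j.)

Hoare-style two-pointer partition with pivot = 22:

Initial array: [22, 7, 4, 30, 37, 4, 28, 40, 12]

Pointers start at i = 1, j = 8.
i stops at index 3 (arr[3]=30 > 22), j stops at index 8 (arr[8]=12 <= 22): swap arr[3] and arr[8], array becomes [22, 7, 4, 12, 37, 4, 28, 40, 30]
i stops at index 4 (arr[4]=37 > 22), j stops at index 5 (arr[5]=4 <= 22): swap arr[4] and arr[5], array becomes [22, 7, 4, 12, 4, 37, 28, 40, 30]
i ends at 5, j ends at 4: the pointers have crossed (j < i), so scanning stops.

Swap pivot arr[0] with arr[4] to place pivot at position 4: [4, 7, 4, 12, 22, 37, 28, 40, 30]
Pivot position: 4

After partitioning with pivot 22, the array becomes [4, 7, 4, 12, 22, 37, 28, 40, 30]. The pivot is placed at index 4. All elements to the left of the pivot are <= 22, and all elements to the right are > 22.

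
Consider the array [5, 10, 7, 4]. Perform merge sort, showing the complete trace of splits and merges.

Merge sort trace:

Split: [5, 10, 7, 4] -> [5, 10] and [7, 4]
  Split: [5, 10] -> [5] and [10]
  Merge: [5] + [10] -> [5, 10]
  Split: [7, 4] -> [7] and [4]
  Merge: [7] + [4] -> [4, 7]
Merge: [5, 10] + [4, 7] -> [4, 5, 7, 10]

Final sorted array: [4, 5, 7, 10]

The merge sort proceeds by recursively splitting the array and merging sorted halves.
After all merges, the sorted array is [4, 5, 7, 10].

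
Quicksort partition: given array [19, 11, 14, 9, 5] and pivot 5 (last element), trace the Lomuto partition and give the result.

Lomuto partition with pivot = 5:

Initial array: [19, 11, 14, 9, 5]

arr[0]=19 > 5: no swap
arr[1]=11 > 5: no swap
arr[2]=14 > 5: no swap
arr[3]=9 > 5: no swap

Place pivot at position 0: [5, 11, 14, 9, 19]
Pivot position: 0

After partitioning with pivot 5, the array becomes [5, 11, 14, 9, 19]. The pivot is placed at index 0. All elements to the left of the pivot are <= 5, and all elements to the right are > 5.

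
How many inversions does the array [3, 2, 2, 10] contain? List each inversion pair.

Finding inversions in [3, 2, 2, 10]:

(0, 1): arr[0]=3 > arr[1]=2
(0, 2): arr[0]=3 > arr[2]=2

Total inversions: 2

The array has 2 inversion(s): (0,1), (0,2). Each pair (i,j) satisfies i < j and arr[i] > arr[j].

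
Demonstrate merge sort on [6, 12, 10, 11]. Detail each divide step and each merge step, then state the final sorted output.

Merge sort trace:

Split: [6, 12, 10, 11] -> [6, 12] and [10, 11]
  Split: [6, 12] -> [6] and [12]
  Merge: [6] + [12] -> [6, 12]
  Split: [10, 11] -> [10] and [11]
  Merge: [10] + [11] -> [10, 11]
Merge: [6, 12] + [10, 11] -> [6, 10, 11, 12]

Final sorted array: [6, 10, 11, 12]

The merge sort proceeds by recursively splitting the array and merging sorted halves.
After all merges, the sorted array is [6, 10, 11, 12].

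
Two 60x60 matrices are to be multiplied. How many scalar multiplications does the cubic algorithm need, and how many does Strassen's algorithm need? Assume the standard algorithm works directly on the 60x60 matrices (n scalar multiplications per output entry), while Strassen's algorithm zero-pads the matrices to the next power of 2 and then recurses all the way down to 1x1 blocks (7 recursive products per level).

Matrix multiplication for 60x60 matrices:

Strassen's algorithm requires power-of-2 dimensions. Pad 60x60 to 64x64 (next power of 2).

Standard algorithm: 60^3 = 216000 multiplications
Strassen's algorithm: 7^(log2(64)) = 7^6 = 117649 multiplications
Savings: 216000 - 117649 = 98351 multiplications

Standard: 216000 multiplications (60^3). Strassen: 117649 multiplications (7^6, after padding to 64x64). Strassen reduces 8 recursive multiplications to 7 at each level.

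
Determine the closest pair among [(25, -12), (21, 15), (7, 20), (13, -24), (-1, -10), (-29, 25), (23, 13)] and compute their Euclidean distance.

Computing all pairwise distances among 7 points:

d((25, -12), (21, 15)) = 27.2947
d((25, -12), (7, 20)) = 36.7151
d((25, -12), (13, -24)) = 16.9706
d((25, -12), (-1, -10)) = 26.0768
d((25, -12), (-29, 25)) = 65.4599
d((25, -12), (23, 13)) = 25.0799
d((21, 15), (7, 20)) = 14.8661
d((21, 15), (13, -24)) = 39.8121
d((21, 15), (-1, -10)) = 33.3017
d((21, 15), (-29, 25)) = 50.9902
d((21, 15), (23, 13)) = 2.8284 <-- minimum
d((7, 20), (13, -24)) = 44.4072
d((7, 20), (-1, -10)) = 31.0483
d((7, 20), (-29, 25)) = 36.3456
d((7, 20), (23, 13)) = 17.4642
d((13, -24), (-1, -10)) = 19.799
d((13, -24), (-29, 25)) = 64.5368
d((13, -24), (23, 13)) = 38.3275
d((-1, -10), (-29, 25)) = 44.8219
d((-1, -10), (23, 13)) = 33.2415
d((-29, 25), (23, 13)) = 53.3667

Closest pair: (21, 15) and (23, 13) with distance 2.8284

The closest pair is (21, 15) and (23, 13) with Euclidean distance 2.8284. For 7 points, brute-force pairwise comparison is shown above. For large n, the divide-and-conquer algorithm (sort by x, recurse on halves, check the dividing strip) achieves O(n log n).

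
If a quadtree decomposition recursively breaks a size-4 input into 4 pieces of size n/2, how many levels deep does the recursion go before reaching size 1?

For divide and conquer with division factor 2:

Problem sizes at each level:
Level 0: 4
Level 1: 2
Level 2: 1

The root is level 0 and the size-1 base case is level 2 (the tree spans levels 0 through 2, i.e. 3 levels counting the root), so the depth is the number of divisions: log_2(4) = 2

The recursion tree depth is log_2(4) = 2. At each level, the problem size is divided by 2, so it takes 2 divisions to reduce to a base case of size 1. The algorithm makes 4 recursive calls at each level.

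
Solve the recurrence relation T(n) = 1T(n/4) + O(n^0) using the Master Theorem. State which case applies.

Master Theorem for T(n) = 1T(n/4) + O(n^0):

a = 1, b = 4, c = 0
log_b(a) = log_4(1) = 0.0000

Case 2: c = 0 = log_4(1) = 0.0000
T(n) = O(n^0 log n) = O(log n)

For T(n) = 1T(n/4) + O(n^0): log_4(1) = 0.0000. This is Case 2 of the Master Theorem (c = log_b(a), equal work at all levels), giving O(log n).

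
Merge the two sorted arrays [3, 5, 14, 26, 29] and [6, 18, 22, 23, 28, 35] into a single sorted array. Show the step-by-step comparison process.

Merging process:

Compare 3 vs 6: take 3 from left. Merged: [3]
Compare 5 vs 6: take 5 from left. Merged: [3, 5]
Compare 14 vs 6: take 6 from right. Merged: [3, 5, 6]
Compare 14 vs 18: take 14 from left. Merged: [3, 5, 6, 14]
Compare 26 vs 18: take 18 from right. Merged: [3, 5, 6, 14, 18]
Compare 26 vs 22: take 22 from right. Merged: [3, 5, 6, 14, 18, 22]
Compare 26 vs 23: take 23 from right. Merged: [3, 5, 6, 14, 18, 22, 23]
Compare 26 vs 28: take 26 from left. Merged: [3, 5, 6, 14, 18, 22, 23, 26]
Compare 29 vs 28: take 28 from right. Merged: [3, 5, 6, 14, 18, 22, 23, 26, 28]
Compare 29 vs 35: take 29 from left. Merged: [3, 5, 6, 14, 18, 22, 23, 26, 28, 29]
Append remaining from right: [35]. Merged: [3, 5, 6, 14, 18, 22, 23, 26, 28, 29, 35]

Final merged array: [3, 5, 6, 14, 18, 22, 23, 26, 28, 29, 35]
Total comparisons: 10

The merged array is [3, 5, 6, 14, 18, 22, 23, 26, 28, 29, 35], requiring 10 comparisons. The merge step runs in O(n) time where n is the total number of elements.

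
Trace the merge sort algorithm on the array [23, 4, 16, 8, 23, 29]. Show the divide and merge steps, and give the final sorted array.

Merge sort trace:

Split: [23, 4, 16, 8, 23, 29] -> [23, 4, 16] and [8, 23, 29]
  Split: [23, 4, 16] -> [23] and [4, 16]
    Split: [4, 16] -> [4] and [16]
    Merge: [4] + [16] -> [4, 16]
  Merge: [23] + [4, 16] -> [4, 16, 23]
  Split: [8, 23, 29] -> [8] and [23, 29]
    Split: [23, 29] -> [23] and [29]
    Merge: [23] + [29] -> [23, 29]
  Merge: [8] + [23, 29] -> [8, 23, 29]
Merge: [4, 16, 23] + [8, 23, 29] -> [4, 8, 16, 23, 23, 29]

Final sorted array: [4, 8, 16, 23, 23, 29]

The merge sort proceeds by recursively splitting the array and merging sorted halves.
After all merges, the sorted array is [4, 8, 16, 23, 23, 29].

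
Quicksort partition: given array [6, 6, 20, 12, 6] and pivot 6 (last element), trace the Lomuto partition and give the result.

Lomuto partition with pivot = 6:

Initial array: [6, 6, 20, 12, 6]

arr[0]=6 <= 6: swap with position 0, array becomes [6, 6, 20, 12, 6]
arr[1]=6 <= 6: swap with position 1, array becomes [6, 6, 20, 12, 6]
arr[2]=20 > 6: no swap
arr[3]=12 > 6: no swap

Place pivot at position 2: [6, 6, 6, 12, 20]
Pivot position: 2

After partitioning with pivot 6, the array becomes [6, 6, 6, 12, 20]. The pivot is placed at index 2. All elements to the left of the pivot are <= 6, and all elements to the right are > 6.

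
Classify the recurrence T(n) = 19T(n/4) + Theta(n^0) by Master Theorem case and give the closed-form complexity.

Master Theorem for T(n) = 19T(n/4) + O(n^0):

a = 19, b = 4, c = 0
log_b(a) = log_4(19) = 2.1240

Case 1: c = 0 < log_4(19) = 2.1240
T(n) = O(n^(log_4 19))

For T(n) = 19T(n/4) + O(n^0): log_4(19) = 2.1240. This is Case 1 of the Master Theorem (c < log_b(a), work dominated by leaves), giving O(n^(log_4 19)).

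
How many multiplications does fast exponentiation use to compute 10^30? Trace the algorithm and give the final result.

Computing 10^30 by squaring (build up from 10^1; each line after the first costs one multiplication):

10^1 = 10
10^2 = (10^1)^2 = 10^2 = 100
10^3 = 10 * 10^2 = 10 * 100 = 1000
10^6 = (10^3)^2 = 1000^2 = 1000000
10^7 = 10 * 10^6 = 10 * 1000000 = 10000000
10^14 = (10^7)^2 = 10000000^2 = 100000000000000
10^15 = 10 * 10^14 = 10 * 100000000000000 = 1000000000000000
10^30 = (10^15)^2 = 1000000000000000^2 = 1000000000000000000000000000000

Result: 1000000000000000000000000000000
Multiplications needed: 7 (7 lines after 10^1)

10^30 = 1000000000000000000000000000000. Using exponentiation by squaring, this requires 7 multiplications. The key idea: if the exponent is even, square the half-power; if odd, multiply by the base once.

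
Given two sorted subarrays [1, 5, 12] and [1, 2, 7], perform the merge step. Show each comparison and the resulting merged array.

Merging process:

Compare 1 vs 1: take 1 from left. Merged: [1]
Compare 5 vs 1: take 1 from right. Merged: [1, 1]
Compare 5 vs 2: take 2 from right. Merged: [1, 1, 2]
Compare 5 vs 7: take 5 from left. Merged: [1, 1, 2, 5]
Compare 12 vs 7: take 7 from right. Merged: [1, 1, 2, 5, 7]
Append remaining from left: [12]. Merged: [1, 1, 2, 5, 7, 12]

Final merged array: [1, 1, 2, 5, 7, 12]
Total comparisons: 5

The merged array is [1, 1, 2, 5, 7, 12], requiring 5 comparisons. The merge step runs in O(n) time where n is the total number of elements.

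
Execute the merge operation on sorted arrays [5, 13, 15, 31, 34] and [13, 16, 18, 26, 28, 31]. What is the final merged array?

Merging process:

Compare 5 vs 13: take 5 from left. Merged: [5]
Compare 13 vs 13: take 13 from left. Merged: [5, 13]
Compare 15 vs 13: take 13 from right. Merged: [5, 13, 13]
Compare 15 vs 16: take 15 from left. Merged: [5, 13, 13, 15]
Compare 31 vs 16: take 16 from right. Merged: [5, 13, 13, 15, 16]
Compare 31 vs 18: take 18 from right. Merged: [5, 13, 13, 15, 16, 18]
Compare 31 vs 26: take 26 from right. Merged: [5, 13, 13, 15, 16, 18, 26]
Compare 31 vs 28: take 28 from right. Merged: [5, 13, 13, 15, 16, 18, 26, 28]
Compare 31 vs 31: take 31 from left. Merged: [5, 13, 13, 15, 16, 18, 26, 28, 31]
Compare 34 vs 31: take 31 from right. Merged: [5, 13, 13, 15, 16, 18, 26, 28, 31, 31]
Append remaining from left: [34]. Merged: [5, 13, 13, 15, 16, 18, 26, 28, 31, 31, 34]

Final merged array: [5, 13, 13, 15, 16, 18, 26, 28, 31, 31, 34]
Total comparisons: 10

The merged array is [5, 13, 13, 15, 16, 18, 26, 28, 31, 31, 34], requiring 10 comparisons. The merge step runs in O(n) time where n is the total number of elements.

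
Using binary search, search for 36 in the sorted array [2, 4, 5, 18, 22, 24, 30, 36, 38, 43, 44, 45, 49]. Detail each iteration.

Binary search for 36 in [2, 4, 5, 18, 22, 24, 30, 36, 38, 43, 44, 45, 49]:

lo=0, hi=12, mid=6, arr[mid]=30 -> 30 < 36, search right half
lo=7, hi=12, mid=9, arr[mid]=43 -> 43 > 36, search left half
lo=7, hi=8, mid=7, arr[mid]=36 -> Found target at index 7!

Binary search finds 36 at index 7 after 3 comparisons. The search repeatedly halves the search space by comparing with the middle element.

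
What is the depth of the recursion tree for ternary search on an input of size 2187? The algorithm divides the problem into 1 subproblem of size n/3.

For divide and conquer with division factor 3:

Problem sizes at each level:
Level 0: 2187
Level 1: 729
Level 2: 243
Level 3: 81
Level 4: 27
Level 5: 9
Level 6: 3
Level 7: 1

The root is level 0 and the size-1 base case is level 7 (the tree spans levels 0 through 7, i.e. 8 levels counting the root), so the depth is the number of divisions: log_3(2187) = 7

The recursion tree depth is log_3(2187) = 7. At each level, the problem size is divided by 3, so it takes 7 divisions to reduce to a base case of size 1. The algorithm makes 1 recursive call at each level.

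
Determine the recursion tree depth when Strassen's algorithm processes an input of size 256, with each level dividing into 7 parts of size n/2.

For divide and conquer with division factor 2:

Problem sizes at each level:
Level 0: 256
Level 1: 128
Level 2: 64
Level 3: 32
Level 4: 16
Level 5: 8
Level 6: 4
Level 7: 2
Level 8: 1

The root is level 0 and the size-1 base case is level 8 (the tree spans levels 0 through 8, i.e. 9 levels counting the root), so the depth is the number of divisions: log_2(256) = 8

The recursion tree depth is log_2(256) = 8. At each level, the problem size is divided by 2, so it takes 8 divisions to reduce to a base case of size 1. The algorithm makes 7 recursive calls at each level.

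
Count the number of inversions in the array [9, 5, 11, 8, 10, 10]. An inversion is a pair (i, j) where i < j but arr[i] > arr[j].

Finding inversions in [9, 5, 11, 8, 10, 10]:

(0, 1): arr[0]=9 > arr[1]=5
(0, 3): arr[0]=9 > arr[3]=8
(2, 3): arr[2]=11 > arr[3]=8
(2, 4): arr[2]=11 > arr[4]=10
(2, 5): arr[2]=11 > arr[5]=10

Total inversions: 5

The array has 5 inversion(s): (0,1), (0,3), (2,3), (2,4), (2,5). Each pair (i,j) satisfies i < j and arr[i] > arr[j].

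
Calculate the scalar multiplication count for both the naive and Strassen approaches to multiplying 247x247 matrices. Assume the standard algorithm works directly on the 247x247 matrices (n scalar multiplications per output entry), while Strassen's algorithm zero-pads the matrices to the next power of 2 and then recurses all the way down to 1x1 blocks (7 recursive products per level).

Matrix multiplication for 247x247 matrices:

Strassen's algorithm requires power-of-2 dimensions. Pad 247x247 to 256x256 (next power of 2).

Standard algorithm: 247^3 = 15069223 multiplications
Strassen's algorithm: 7^(log2(256)) = 7^8 = 5764801 multiplications
Savings: 15069223 - 5764801 = 9304422 multiplications

Standard: 15069223 multiplications (247^3). Strassen: 5764801 multiplications (7^8, after padding to 256x256). Strassen reduces 8 recursive multiplications to 7 at each level.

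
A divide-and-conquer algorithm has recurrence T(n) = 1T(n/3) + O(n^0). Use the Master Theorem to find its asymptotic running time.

Master Theorem for T(n) = 1T(n/3) + O(n^0):

a = 1, b = 3, c = 0
log_b(a) = log_3(1) = 0.0000

Case 2: c = 0 = log_3(1) = 0.0000
T(n) = O(n^0 log n) = O(log n)

For T(n) = 1T(n/3) + O(n^0): log_3(1) = 0.0000. This is Case 2 of the Master Theorem (c = log_b(a), equal work at all levels), giving O(log n).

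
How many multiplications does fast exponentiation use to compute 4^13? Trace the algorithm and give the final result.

Computing 4^13 by squaring (build up from 4^1; each line after the first costs one multiplication):

4^1 = 4
4^2 = (4^1)^2 = 4^2 = 16
4^3 = 4 * 4^2 = 4 * 16 = 64
4^6 = (4^3)^2 = 64^2 = 4096
4^12 = (4^6)^2 = 4096^2 = 16777216
4^13 = 4 * 4^12 = 4 * 16777216 = 67108864

Result: 67108864
Multiplications needed: 5 (5 lines after 4^1)

4^13 = 67108864. Using exponentiation by squaring, this requires 5 multiplications. The key idea: if the exponent is even, square the half-power; if odd, multiply by the base once.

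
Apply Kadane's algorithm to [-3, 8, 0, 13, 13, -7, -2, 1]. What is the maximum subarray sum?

Using Kadane's algorithm on [-3, 8, 0, 13, 13, -7, -2, 1]:

Scanning through the array:
Position 1 (value 8): max_ending_here = 8, max_so_far = 8
Position 2 (value 0): max_ending_here = 8, max_so_far = 8
Position 3 (value 13): max_ending_here = 21, max_so_far = 21
Position 4 (value 13): max_ending_here = 34, max_so_far = 34
Position 5 (value -7): max_ending_here = 27, max_so_far = 34
Position 6 (value -2): max_ending_here = 25, max_so_far = 34
Position 7 (value 1): max_ending_here = 26, max_so_far = 34

Maximum subarray: [8, 0, 13, 13]
Maximum sum: 34

The maximum subarray is [8, 0, 13, 13] with sum 34. This subarray runs from index 1 to index 4.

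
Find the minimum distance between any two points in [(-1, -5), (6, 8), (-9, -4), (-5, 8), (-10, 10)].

Computing all pairwise distances among 5 points:

d((-1, -5), (6, 8)) = 14.7648
d((-1, -5), (-9, -4)) = 8.0623
d((-1, -5), (-5, 8)) = 13.6015
d((-1, -5), (-10, 10)) = 17.4929
d((6, 8), (-9, -4)) = 19.2094
d((6, 8), (-5, 8)) = 11.0
d((6, 8), (-10, 10)) = 16.1245
d((-9, -4), (-5, 8)) = 12.6491
d((-9, -4), (-10, 10)) = 14.0357
d((-5, 8), (-10, 10)) = 5.3852 <-- minimum

Closest pair: (-5, 8) and (-10, 10) with distance 5.3852

The closest pair is (-5, 8) and (-10, 10) with Euclidean distance 5.3852. For 5 points, brute-force pairwise comparison is shown above. For large n, the divide-and-conquer algorithm (sort by x, recurse on halves, check the dividing strip) achieves O(n log n).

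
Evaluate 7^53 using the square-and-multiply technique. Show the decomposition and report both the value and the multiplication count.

Computing 7^53 by squaring (build up from 7^1; each line after the first costs one multiplication):

7^1 = 7
7^2 = (7^1)^2 = 7^2 = 49
7^3 = 7 * 7^2 = 7 * 49 = 343
7^6 = (7^3)^2 = 343^2 = 117649
7^12 = (7^6)^2 = 117649^2 = 13841287201
7^13 = 7 * 7^12 = 7 * 13841287201 = 96889010407
7^26 = (7^13)^2 = 96889010407^2 = 9387480337647754305649
7^52 = (7^26)^2 = 9387480337647754305649^2 = 88124787089723195184393736687912818113311201
7^53 = 7 * 7^52 = 7 * 88124787089723195184393736687912818113311201 = 616873509628062366290756156815389726793178407

Result: 616873509628062366290756156815389726793178407
Multiplications needed: 8 (8 lines after 7^1)

7^53 = 616873509628062366290756156815389726793178407. Using exponentiation by squaring, this requires 8 multiplications. The key idea: if the exponent is even, square the half-power; if odd, multiply by the base once.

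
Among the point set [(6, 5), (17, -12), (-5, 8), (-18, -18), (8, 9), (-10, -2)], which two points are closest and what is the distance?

Computing all pairwise distances among 6 points:

d((6, 5), (17, -12)) = 20.2485
d((6, 5), (-5, 8)) = 11.4018
d((6, 5), (-18, -18)) = 33.2415
d((6, 5), (8, 9)) = 4.4721 <-- minimum
d((6, 5), (-10, -2)) = 17.4642
d((17, -12), (-5, 8)) = 29.7321
d((17, -12), (-18, -18)) = 35.5106
d((17, -12), (8, 9)) = 22.8473
d((17, -12), (-10, -2)) = 28.7924
d((-5, 8), (-18, -18)) = 29.0689
d((-5, 8), (8, 9)) = 13.0384
d((-5, 8), (-10, -2)) = 11.1803
d((-18, -18), (8, 9)) = 37.4833
d((-18, -18), (-10, -2)) = 17.8885
d((8, 9), (-10, -2)) = 21.095

Closest pair: (6, 5) and (8, 9) with distance 4.4721

The closest pair is (6, 5) and (8, 9) with Euclidean distance 4.4721. For 6 points, brute-force pairwise comparison is shown above. For large n, the divide-and-conquer algorithm (sort by x, recurse on halves, check the dividing strip) achieves O(n log n).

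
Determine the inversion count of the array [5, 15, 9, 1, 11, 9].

Finding inversions in [5, 15, 9, 1, 11, 9]:

(0, 3): arr[0]=5 > arr[3]=1
(1, 2): arr[1]=15 > arr[2]=9
(1, 3): arr[1]=15 > arr[3]=1
(1, 4): arr[1]=15 > arr[4]=11
(1, 5): arr[1]=15 > arr[5]=9
(2, 3): arr[2]=9 > arr[3]=1
(4, 5): arr[4]=11 > arr[5]=9

Total inversions: 7

The array has 7 inversion(s): (0,3), (1,2), (1,3), (1,4), (1,5), (2,3), (4,5). Each pair (i,j) satisfies i < j and arr[i] > arr[j].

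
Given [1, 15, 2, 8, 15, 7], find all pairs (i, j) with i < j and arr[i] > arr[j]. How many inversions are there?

Finding inversions in [1, 15, 2, 8, 15, 7]:

(1, 2): arr[1]=15 > arr[2]=2
(1, 3): arr[1]=15 > arr[3]=8
(1, 5): arr[1]=15 > arr[5]=7
(3, 5): arr[3]=8 > arr[5]=7
(4, 5): arr[4]=15 > arr[5]=7

Total inversions: 5

The array has 5 inversion(s): (1,2), (1,3), (1,5), (3,5), (4,5). Each pair (i,j) satisfies i < j and arr[i] > arr[j].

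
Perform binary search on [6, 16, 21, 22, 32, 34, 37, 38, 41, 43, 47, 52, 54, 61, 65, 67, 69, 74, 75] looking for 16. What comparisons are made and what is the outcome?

Binary search for 16 in [6, 16, 21, 22, 32, 34, 37, 38, 41, 43, 47, 52, 54, 61, 65, 67, 69, 74, 75]:

lo=0, hi=18, mid=9, arr[mid]=43 -> 43 > 16, search left half
lo=0, hi=8, mid=4, arr[mid]=32 -> 32 > 16, search left half
lo=0, hi=3, mid=1, arr[mid]=16 -> Found target at index 1!

Binary search finds 16 at index 1 after 3 comparisons. The search repeatedly halves the search space by comparing with the middle element.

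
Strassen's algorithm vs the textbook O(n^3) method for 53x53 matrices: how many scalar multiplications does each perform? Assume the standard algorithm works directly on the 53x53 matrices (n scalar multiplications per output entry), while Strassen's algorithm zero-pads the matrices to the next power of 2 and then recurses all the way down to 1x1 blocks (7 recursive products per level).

Matrix multiplication for 53x53 matrices:

Strassen's algorithm requires power-of-2 dimensions. Pad 53x53 to 64x64 (next power of 2).

Standard algorithm: 53^3 = 148877 multiplications
Strassen's algorithm: 7^(log2(64)) = 7^6 = 117649 multiplications
Savings: 148877 - 117649 = 31228 multiplications

Standard: 148877 multiplications (53^3). Strassen: 117649 multiplications (7^6, after padding to 64x64). Strassen reduces 8 recursive multiplications to 7 at each level.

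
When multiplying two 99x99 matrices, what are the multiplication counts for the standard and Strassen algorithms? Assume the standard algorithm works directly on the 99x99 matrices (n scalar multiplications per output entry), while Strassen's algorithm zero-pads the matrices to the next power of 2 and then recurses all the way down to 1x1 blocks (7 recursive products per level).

Matrix multiplication for 99x99 matrices:

Strassen's algorithm requires power-of-2 dimensions. Pad 99x99 to 128x128 (next power of 2).

Standard algorithm: 99^3 = 970299 multiplications
Strassen's algorithm: 7^(log2(128)) = 7^7 = 823543 multiplications
Savings: 970299 - 823543 = 146756 multiplications

Standard: 970299 multiplications (99^3). Strassen: 823543 multiplications (7^7, after padding to 128x128). Strassen reduces 8 recursive multiplications to 7 at each level.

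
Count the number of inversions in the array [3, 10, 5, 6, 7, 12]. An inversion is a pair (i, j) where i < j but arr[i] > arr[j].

Finding inversions in [3, 10, 5, 6, 7, 12]:

(1, 2): arr[1]=10 > arr[2]=5
(1, 3): arr[1]=10 > arr[3]=6
(1, 4): arr[1]=10 > arr[4]=7

Total inversions: 3

The array has 3 inversion(s): (1,2), (1,3), (1,4). Each pair (i,j) satisfies i < j and arr[i] > arr[j].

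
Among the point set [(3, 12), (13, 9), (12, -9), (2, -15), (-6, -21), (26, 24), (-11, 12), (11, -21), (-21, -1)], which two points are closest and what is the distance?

Computing all pairwise distances among 9 points:

d((3, 12), (13, 9)) = 10.4403
d((3, 12), (12, -9)) = 22.8473
d((3, 12), (2, -15)) = 27.0185
d((3, 12), (-6, -21)) = 34.2053
d((3, 12), (26, 24)) = 25.9422
d((3, 12), (-11, 12)) = 14.0
d((3, 12), (11, -21)) = 33.9559
d((3, 12), (-21, -1)) = 27.2947
d((13, 9), (12, -9)) = 18.0278
d((13, 9), (2, -15)) = 26.4008
d((13, 9), (-6, -21)) = 35.5106
d((13, 9), (26, 24)) = 19.8494
d((13, 9), (-11, 12)) = 24.1868
d((13, 9), (11, -21)) = 30.0666
d((13, 9), (-21, -1)) = 35.4401
d((12, -9), (2, -15)) = 11.6619
d((12, -9), (-6, -21)) = 21.6333
d((12, -9), (26, 24)) = 35.8469
d((12, -9), (-11, 12)) = 31.1448
d((12, -9), (11, -21)) = 12.0416
d((12, -9), (-21, -1)) = 33.9559
d((2, -15), (-6, -21)) = 10.0 <-- minimum
d((2, -15), (26, 24)) = 45.793
d((2, -15), (-11, 12)) = 29.9666
d((2, -15), (11, -21)) = 10.8167
d((2, -15), (-21, -1)) = 26.9258
d((-6, -21), (26, 24)) = 55.2178
d((-6, -21), (-11, 12)) = 33.3766
d((-6, -21), (11, -21)) = 17.0
d((-6, -21), (-21, -1)) = 25.0
d((26, 24), (-11, 12)) = 38.8973
d((26, 24), (11, -21)) = 47.4342
d((26, 24), (-21, -1)) = 53.2353
d((-11, 12), (11, -21)) = 39.6611
d((-11, 12), (-21, -1)) = 16.4012
d((11, -21), (-21, -1)) = 37.7359

Closest pair: (2, -15) and (-6, -21) with distance 10.0

The closest pair is (2, -15) and (-6, -21) with Euclidean distance 10.0. For 9 points, brute-force pairwise comparison is shown above. For large n, the divide-and-conquer algorithm (sort by x, recurse on halves, check the dividing strip) achieves O(n log n).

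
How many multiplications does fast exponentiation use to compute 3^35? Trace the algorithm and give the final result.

Computing 3^35 by squaring (build up from 3^1; each line after the first costs one multiplication):

3^1 = 3
3^2 = (3^1)^2 = 3^2 = 9
3^4 = (3^2)^2 = 9^2 = 81
3^8 = (3^4)^2 = 81^2 = 6561
3^16 = (3^8)^2 = 6561^2 = 43046721
3^17 = 3 * 3^16 = 3 * 43046721 = 129140163
3^34 = (3^17)^2 = 129140163^2 = 16677181699666569
3^35 = 3 * 3^34 = 3 * 16677181699666569 = 50031545098999707

Result: 50031545098999707
Multiplications needed: 7 (7 lines after 3^1)

3^35 = 50031545098999707. Using exponentiation by squaring, this requires 7 multiplications. The key idea: if the exponent is even, square the half-power; if odd, multiply by the base once.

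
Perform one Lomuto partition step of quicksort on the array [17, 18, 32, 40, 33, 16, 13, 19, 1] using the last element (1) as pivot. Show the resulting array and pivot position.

Lomuto partition with pivot = 1:

Initial array: [17, 18, 32, 40, 33, 16, 13, 19, 1]

arr[0]=17 > 1: no swap
arr[1]=18 > 1: no swap
arr[2]=32 > 1: no swap
arr[3]=40 > 1: no swap
arr[4]=33 > 1: no swap
arr[5]=16 > 1: no swap
arr[6]=13 > 1: no swap
arr[7]=19 > 1: no swap

Place pivot at position 0: [1, 18, 32, 40, 33, 16, 13, 19, 17]
Pivot position: 0

After partitioning with pivot 1, the array becomes [1, 18, 32, 40, 33, 16, 13, 19, 17]. The pivot is placed at index 0. All elements to the left of the pivot are <= 1, and all elements to the right are > 1.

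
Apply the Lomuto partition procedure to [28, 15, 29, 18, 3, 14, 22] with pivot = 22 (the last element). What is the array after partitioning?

Lomuto partition with pivot = 22:

Initial array: [28, 15, 29, 18, 3, 14, 22]

arr[0]=28 > 22: no swap
arr[1]=15 <= 22: swap with position 0, array becomes [15, 28, 29, 18, 3, 14, 22]
arr[2]=29 > 22: no swap
arr[3]=18 <= 22: swap with position 1, array becomes [15, 18, 29, 28, 3, 14, 22]
arr[4]=3 <= 22: swap with position 2, array becomes [15, 18, 3, 28, 29, 14, 22]
arr[5]=14 <= 22: swap with position 3, array becomes [15, 18, 3, 14, 29, 28, 22]

Place pivot at position 4: [15, 18, 3, 14, 22, 28, 29]
Pivot position: 4

After partitioning with pivot 22, the array becomes [15, 18, 3, 14, 22, 28, 29]. The pivot is placed at index 4. All elements to the left of the pivot are <= 22, and all elements to the right are > 22.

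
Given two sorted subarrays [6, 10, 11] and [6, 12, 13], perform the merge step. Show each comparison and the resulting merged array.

Merging process:

Compare 6 vs 6: take 6 from left. Merged: [6]
Compare 10 vs 6: take 6 from right. Merged: [6, 6]
Compare 10 vs 12: take 10 from left. Merged: [6, 6, 10]
Compare 11 vs 12: take 11 from left. Merged: [6, 6, 10, 11]
Append remaining from right: [12, 13]. Merged: [6, 6, 10, 11, 12, 13]

Final merged array: [6, 6, 10, 11, 12, 13]
Total comparisons: 4

The merged array is [6, 6, 10, 11, 12, 13], requiring 4 comparisons. The merge step runs in O(n) time where n is the total number of elements.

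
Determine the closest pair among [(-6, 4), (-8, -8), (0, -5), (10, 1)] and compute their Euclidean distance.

Computing all pairwise distances among 4 points:

d((-6, 4), (-8, -8)) = 12.1655
d((-6, 4), (0, -5)) = 10.8167
d((-6, 4), (10, 1)) = 16.2788
d((-8, -8), (0, -5)) = 8.544 <-- minimum
d((-8, -8), (10, 1)) = 20.1246
d((0, -5), (10, 1)) = 11.6619

Closest pair: (-8, -8) and (0, -5) with distance 8.544

The closest pair is (-8, -8) and (0, -5) with Euclidean distance 8.544. For 4 points, brute-force pairwise comparison is shown above. For large n, the divide-and-conquer algorithm (sort by x, recurse on halves, check the dividing strip) achieves O(n log n).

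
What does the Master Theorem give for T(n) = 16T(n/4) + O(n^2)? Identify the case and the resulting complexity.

Master Theorem for T(n) = 16T(n/4) + O(n^2):

a = 16, b = 4, c = 2
log_b(a) = log_4(16) = 2.0000

Case 2: c = 2 = log_4(16) = 2.0000
T(n) = O(n^2 log n) = O(n^2 log n)

For T(n) = 16T(n/4) + O(n^2): log_4(16) = 2.0000. This is Case 2 of the Master Theorem (c = log_b(a), equal work at all levels), giving O(n^2 log n).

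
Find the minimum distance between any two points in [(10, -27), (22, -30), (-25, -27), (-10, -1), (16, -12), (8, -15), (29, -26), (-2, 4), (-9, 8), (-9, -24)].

Computing all pairwise distances among 10 points:

d((10, -27), (22, -30)) = 12.3693
d((10, -27), (-25, -27)) = 35.0
d((10, -27), (-10, -1)) = 32.8024
d((10, -27), (16, -12)) = 16.1555
d((10, -27), (8, -15)) = 12.1655
d((10, -27), (29, -26)) = 19.0263
d((10, -27), (-2, 4)) = 33.2415
d((10, -27), (-9, 8)) = 39.8246
d((10, -27), (-9, -24)) = 19.2354
d((22, -30), (-25, -27)) = 47.0956
d((22, -30), (-10, -1)) = 43.1856
d((22, -30), (16, -12)) = 18.9737
d((22, -30), (8, -15)) = 20.5183
d((22, -30), (29, -26)) = 8.0623 <-- minimum
d((22, -30), (-2, 4)) = 41.6173
d((22, -30), (-9, 8)) = 49.0408
d((22, -30), (-9, -24)) = 31.5753
d((-25, -27), (-10, -1)) = 30.0167
d((-25, -27), (16, -12)) = 43.6578
d((-25, -27), (8, -15)) = 35.1141
d((-25, -27), (29, -26)) = 54.0093
d((-25, -27), (-2, 4)) = 38.6005
d((-25, -27), (-9, 8)) = 38.4838
d((-25, -27), (-9, -24)) = 16.2788
d((-10, -1), (16, -12)) = 28.2312
d((-10, -1), (8, -15)) = 22.8035
d((-10, -1), (29, -26)) = 46.3249
d((-10, -1), (-2, 4)) = 9.434
d((-10, -1), (-9, 8)) = 9.0554
d((-10, -1), (-9, -24)) = 23.0217
d((16, -12), (8, -15)) = 8.544
d((16, -12), (29, -26)) = 19.105
d((16, -12), (-2, 4)) = 24.0832
d((16, -12), (-9, 8)) = 32.0156
d((16, -12), (-9, -24)) = 27.7308
d((8, -15), (29, -26)) = 23.7065
d((8, -15), (-2, 4)) = 21.4709
d((8, -15), (-9, 8)) = 28.6007
d((8, -15), (-9, -24)) = 19.2354
d((29, -26), (-2, 4)) = 43.1393
d((29, -26), (-9, 8)) = 50.9902
d((29, -26), (-9, -24)) = 38.0526
d((-2, 4), (-9, 8)) = 8.0623 <-- minimum
d((-2, 4), (-9, -24)) = 28.8617
d((-9, 8), (-9, -24)) = 32.0

Minimum distance: 8.0623 (tie among 2 pairs: (22, -30) and (29, -26); (-2, 4) and (-9, 8))

The minimum Euclidean distance is 8.0623. There is a tie: 2 pairs achieve this minimum — (22, -30) and (29, -26); (-2, 4) and (-9, 8). Any of these is a valid closest pair. For 10 points, brute-force pairwise comparison is shown above. For large n, the divide-and-conquer algorithm (sort by x, recurse on halves, check the dividing strip) achieves O(n log n).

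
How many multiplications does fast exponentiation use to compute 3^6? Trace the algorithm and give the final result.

Computing 3^6 by squaring (build up from 3^1; each line after the first costs one multiplication):

3^1 = 3
3^2 = (3^1)^2 = 3^2 = 9
3^3 = 3 * 3^2 = 3 * 9 = 27
3^6 = (3^3)^2 = 27^2 = 729

Result: 729
Multiplications needed: 3 (3 lines after 3^1)

3^6 = 729. Using exponentiation by squaring, this requires 3 multiplications. The key idea: if the exponent is even, square the half-power; if odd, multiply by the base once.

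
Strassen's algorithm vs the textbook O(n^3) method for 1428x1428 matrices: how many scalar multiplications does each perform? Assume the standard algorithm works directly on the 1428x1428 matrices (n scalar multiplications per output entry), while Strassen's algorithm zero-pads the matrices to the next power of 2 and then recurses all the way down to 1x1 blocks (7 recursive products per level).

Matrix multiplication for 1428x1428 matrices:

Strassen's algorithm requires power-of-2 dimensions. Pad 1428x1428 to 2048x2048 (next power of 2).

Standard algorithm: 1428^3 = 2911954752 multiplications
Strassen's algorithm: 7^(log2(2048)) = 7^11 = 1977326743 multiplications
Savings: 2911954752 - 1977326743 = 934628009 multiplications

Standard: 2911954752 multiplications (1428^3). Strassen: 1977326743 multiplications (7^11, after padding to 2048x2048). Strassen reduces 8 recursive multiplications to 7 at each level.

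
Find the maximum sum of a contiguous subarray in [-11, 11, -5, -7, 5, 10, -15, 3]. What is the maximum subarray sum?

Using Kadane's algorithm on [-11, 11, -5, -7, 5, 10, -15, 3]:

Scanning through the array:
Position 1 (value 11): max_ending_here = 11, max_so_far = 11
Position 2 (value -5): max_ending_here = 6, max_so_far = 11
Position 3 (value -7): max_ending_here = -1, max_so_far = 11
Position 4 (value 5): max_ending_here = 5, max_so_far = 11
Position 5 (value 10): max_ending_here = 15, max_so_far = 15
Position 6 (value -15): max_ending_here = 0, max_so_far = 15
Position 7 (value 3): max_ending_here = 3, max_so_far = 15

Maximum subarray: [5, 10]
Maximum sum: 15

The maximum subarray is [5, 10] with sum 15. This subarray runs from index 4 to index 5.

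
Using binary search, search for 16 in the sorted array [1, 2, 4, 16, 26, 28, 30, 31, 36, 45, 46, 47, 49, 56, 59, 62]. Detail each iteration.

Binary search for 16 in [1, 2, 4, 16, 26, 28, 30, 31, 36, 45, 46, 47, 49, 56, 59, 62]:

lo=0, hi=15, mid=7, arr[mid]=31 -> 31 > 16, search left half
lo=0, hi=6, mid=3, arr[mid]=16 -> Found target at index 3!

Binary search finds 16 at index 3 after 2 comparisons. The search repeatedly halves the search space by comparing with the middle element.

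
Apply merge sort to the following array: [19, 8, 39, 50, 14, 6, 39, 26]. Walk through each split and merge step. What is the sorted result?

Merge sort trace:

Split: [19, 8, 39, 50, 14, 6, 39, 26] -> [19, 8, 39, 50] and [14, 6, 39, 26]
  Split: [19, 8, 39, 50] -> [19, 8] and [39, 50]
    Split: [19, 8] -> [19] and [8]
    Merge: [19] + [8] -> [8, 19]
    Split: [39, 50] -> [39] and [50]
    Merge: [39] + [50] -> [39, 50]
  Merge: [8, 19] + [39, 50] -> [8, 19, 39, 50]
  Split: [14, 6, 39, 26] -> [14, 6] and [39, 26]
    Split: [14, 6] -> [14] and [6]
    Merge: [14] + [6] -> [6, 14]
    Split: [39, 26] -> [39] and [26]
    Merge: [39] + [26] -> [26, 39]
  Merge: [6, 14] + [26, 39] -> [6, 14, 26, 39]
Merge: [8, 19, 39, 50] + [6, 14, 26, 39] -> [6, 8, 14, 19, 26, 39, 39, 50]

Final sorted array: [6, 8, 14, 19, 26, 39, 39, 50]

The merge sort proceeds by recursively splitting the array and merging sorted halves.
After all merges, the sorted array is [6, 8, 14, 19, 26, 39, 39, 50].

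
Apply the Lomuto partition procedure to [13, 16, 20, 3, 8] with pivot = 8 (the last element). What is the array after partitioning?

Lomuto partition with pivot = 8:

Initial array: [13, 16, 20, 3, 8]

arr[0]=13 > 8: no swap
arr[1]=16 > 8: no swap
arr[2]=20 > 8: no swap
arr[3]=3 <= 8: swap with position 0, array becomes [3, 16, 20, 13, 8]

Place pivot at position 1: [3, 8, 20, 13, 16]
Pivot position: 1

After partitioning with pivot 8, the array becomes [3, 8, 20, 13, 16]. The pivot is placed at index 1. All elements to the left of the pivot are <= 8, and all elements to the right are > 8.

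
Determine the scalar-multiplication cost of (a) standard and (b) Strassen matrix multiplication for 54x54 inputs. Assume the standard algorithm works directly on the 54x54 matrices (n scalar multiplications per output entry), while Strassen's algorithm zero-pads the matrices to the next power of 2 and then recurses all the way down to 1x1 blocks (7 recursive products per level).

Matrix multiplication for 54x54 matrices:

Strassen's algorithm requires power-of-2 dimensions. Pad 54x54 to 64x64 (next power of 2).

Standard algorithm: 54^3 = 157464 multiplications
Strassen's algorithm: 7^(log2(64)) = 7^6 = 117649 multiplications
Savings: 157464 - 117649 = 39815 multiplications

Standard: 157464 multiplications (54^3). Strassen: 117649 multiplications (7^6, after padding to 64x64). Strassen reduces 8 recursive multiplications to 7 at each level.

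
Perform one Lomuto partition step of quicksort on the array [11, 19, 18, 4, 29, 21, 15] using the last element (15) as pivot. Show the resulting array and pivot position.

Lomuto partition with pivot = 15:

Initial array: [11, 19, 18, 4, 29, 21, 15]

arr[0]=11 <= 15: swap with position 0, array becomes [11, 19, 18, 4, 29, 21, 15]
arr[1]=19 > 15: no swap
arr[2]=18 > 15: no swap
arr[3]=4 <= 15: swap with position 1, array becomes [11, 4, 18, 19, 29, 21, 15]
arr[4]=29 > 15: no swap
arr[5]=21 > 15: no swap

Place pivot at position 2: [11, 4, 15, 19, 29, 21, 18]
Pivot position: 2

After partitioning with pivot 15, the array becomes [11, 4, 15, 19, 29, 21, 18]. The pivot is placed at index 2. All elements to the left of the pivot are <= 15, and all elements to the right are > 15.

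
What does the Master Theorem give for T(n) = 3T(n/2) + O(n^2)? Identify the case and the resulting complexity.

Master Theorem for T(n) = 3T(n/2) + O(n^2):

a = 3, b = 2, c = 2
log_b(a) = log_2(3) = 1.5850

Case 3: c = 2 > log_2(3) = 1.5850
T(n) = O(n^2) = O(n^2)

For T(n) = 3T(n/2) + O(n^2): log_2(3) = 1.5850. This is Case 3 of the Master Theorem (c > log_b(a), work dominated by root), giving O(n^2).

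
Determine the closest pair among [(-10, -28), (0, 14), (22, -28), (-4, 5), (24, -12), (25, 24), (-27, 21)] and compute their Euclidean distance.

Computing all pairwise distances among 7 points:

d((-10, -28), (0, 14)) = 43.1741
d((-10, -28), (22, -28)) = 32.0
d((-10, -28), (-4, 5)) = 33.541
d((-10, -28), (24, -12)) = 37.5766
d((-10, -28), (25, 24)) = 62.6817
d((-10, -28), (-27, 21)) = 51.8652
d((0, 14), (22, -28)) = 47.4131
d((0, 14), (-4, 5)) = 9.8489 <-- minimum
d((0, 14), (24, -12)) = 35.3836
d((0, 14), (25, 24)) = 26.9258
d((0, 14), (-27, 21)) = 27.8927
d((22, -28), (-4, 5)) = 42.0119
d((22, -28), (24, -12)) = 16.1245
d((22, -28), (25, 24)) = 52.0865
d((22, -28), (-27, 21)) = 69.2965
d((-4, 5), (24, -12)) = 32.7567
d((-4, 5), (25, 24)) = 34.6699
d((-4, 5), (-27, 21)) = 28.0179
d((24, -12), (25, 24)) = 36.0139
d((24, -12), (-27, 21)) = 60.7454
d((25, 24), (-27, 21)) = 52.0865

Closest pair: (0, 14) and (-4, 5) with distance 9.8489

The closest pair is (0, 14) and (-4, 5) with Euclidean distance 9.8489. For 7 points, brute-force pairwise comparison is shown above. For large n, the divide-and-conquer algorithm (sort by x, recurse on halves, check the dividing strip) achieves O(n log n).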